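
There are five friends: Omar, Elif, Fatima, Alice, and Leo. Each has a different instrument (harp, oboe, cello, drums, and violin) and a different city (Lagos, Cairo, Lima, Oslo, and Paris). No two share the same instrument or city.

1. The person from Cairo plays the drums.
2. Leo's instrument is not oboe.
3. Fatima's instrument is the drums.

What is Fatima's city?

Cairo

With clues 1–3, Lagos, Lima, Oslo, and Paris are impossible for Fatima's city.
That leaves Cairo.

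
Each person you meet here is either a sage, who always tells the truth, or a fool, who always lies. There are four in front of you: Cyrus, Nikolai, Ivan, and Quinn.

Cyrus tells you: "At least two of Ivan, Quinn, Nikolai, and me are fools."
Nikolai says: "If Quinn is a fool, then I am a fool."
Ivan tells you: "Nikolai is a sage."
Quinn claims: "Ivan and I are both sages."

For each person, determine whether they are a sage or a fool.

Consider Cyrus. Suppose Cyrus is a sage.
Then no assignment of the remaining roles makes every statement match its speaker's type — contradiction.
So Cyrus is a fool.
Consider Nikolai. Suppose Nikolai is a fool.
Then Cyrus's statement comes out true, contradicting Cyrus being a fool.
So Nikolai is a sage.
With that fixed, Ivan's statement is true, so Ivan is a sage.
Consider Quinn. Suppose Quinn is a fool.
Then Cyrus's statement comes out true, contradicting Cyrus being a fool.
So Quinn is a sage.

Cyrus: fool, Nikolai: sage, Ivan: sage, Quinn: sage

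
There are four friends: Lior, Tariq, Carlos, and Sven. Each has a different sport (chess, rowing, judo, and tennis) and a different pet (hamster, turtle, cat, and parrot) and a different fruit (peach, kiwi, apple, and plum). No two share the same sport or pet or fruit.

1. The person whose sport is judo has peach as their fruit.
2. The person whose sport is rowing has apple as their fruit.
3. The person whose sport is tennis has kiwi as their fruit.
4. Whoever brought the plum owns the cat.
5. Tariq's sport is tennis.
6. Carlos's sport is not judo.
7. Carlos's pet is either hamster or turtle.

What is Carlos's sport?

rowing

With clues 1–5, tennis is impossible for Carlos's sport.
With clues 1–6, judo is impossible for Carlos's sport.
With clues 1–7, chess is impossible for Carlos's sport.
That leaves rowing.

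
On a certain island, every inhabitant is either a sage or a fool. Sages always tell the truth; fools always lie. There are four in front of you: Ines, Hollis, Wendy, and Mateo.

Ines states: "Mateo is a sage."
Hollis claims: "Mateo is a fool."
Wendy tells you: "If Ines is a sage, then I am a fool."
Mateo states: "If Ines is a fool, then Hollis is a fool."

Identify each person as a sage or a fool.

Consider Ines. Suppose Ines is a sage.
Then whichever role Wendy has, Wendy's statement has the wrong truth value — contradiction.
So Ines is a fool.
With that fixed, Wendy's statement is true, so Wendy is a sage.
Consider Hollis. Suppose Hollis is a fool.
Then no assignment of the remaining roles makes every statement match its speaker's type — contradiction.
So Hollis is a sage.
With that fixed, Mateo's statement is false, so Mateo is a fool.

Ines: fool, Hollis: sage, Wendy: sage, Mateo: fool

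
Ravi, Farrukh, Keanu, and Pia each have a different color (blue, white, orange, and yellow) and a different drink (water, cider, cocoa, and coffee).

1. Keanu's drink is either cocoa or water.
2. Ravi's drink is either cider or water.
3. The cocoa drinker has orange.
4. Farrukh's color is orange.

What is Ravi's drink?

With clues 1–2, cocoa and coffee are impossible for Ravi's drink.
With clues 1–4, water is impossible for Ravi's drink.
That leaves cider.

cider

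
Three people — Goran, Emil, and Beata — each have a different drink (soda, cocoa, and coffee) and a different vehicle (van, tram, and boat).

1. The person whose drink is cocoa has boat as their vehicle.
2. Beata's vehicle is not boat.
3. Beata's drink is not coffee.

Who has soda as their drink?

With clues 1–3, Emil and Goran are impossible for the one with drink soda.
That leaves Beata.

Beata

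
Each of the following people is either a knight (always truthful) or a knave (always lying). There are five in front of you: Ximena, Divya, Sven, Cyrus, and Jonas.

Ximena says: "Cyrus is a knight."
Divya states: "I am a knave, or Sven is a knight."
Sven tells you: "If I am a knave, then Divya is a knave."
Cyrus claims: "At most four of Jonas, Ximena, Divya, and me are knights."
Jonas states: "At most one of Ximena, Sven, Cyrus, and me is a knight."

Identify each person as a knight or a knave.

Ximena: knight, Divya: knight, Sven: knight, Cyrus: knight, Jonas: knave

Regardless of anyone's role, Cyrus's statement is true, so Cyrus is a knight.
With that fixed, Ximena's statement is true, so Ximena is a knight.
With that fixed, Jonas's statement is false, so Jonas is a knave.
Consider Divya. Suppose Divya is a knave.
Then Divya's own statement would have to be false, but it can't be — contradiction.
So Divya is a knight.
Consider Sven. Suppose Sven is a knave.
Then Divya's statement comes out false, contradicting Divya being a knight.
So Sven is a knight.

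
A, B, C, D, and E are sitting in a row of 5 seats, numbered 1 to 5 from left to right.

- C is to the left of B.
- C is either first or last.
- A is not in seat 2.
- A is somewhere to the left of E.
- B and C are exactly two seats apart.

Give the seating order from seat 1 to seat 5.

From clue 1: B is in {2,3,4,5}.
From clues 1–2: C → seat 1.
From clues 1–3: A is in {3,4,5}.
From clues 1–4: A is in {3,4}.
From clues 1–5: D → seat 2, B → seat 3, A → seat 4, E → seat 5.

C, D, B, A, E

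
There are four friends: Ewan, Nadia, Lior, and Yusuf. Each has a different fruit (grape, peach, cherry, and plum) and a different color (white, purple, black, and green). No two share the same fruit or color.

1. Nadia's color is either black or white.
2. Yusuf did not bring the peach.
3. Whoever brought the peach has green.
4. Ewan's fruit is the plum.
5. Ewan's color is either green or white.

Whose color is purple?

Yusuf

Clue 1 rules out Nadia for the one with color purple.
With clues 1–4, Lior is impossible for the one with color purple.
With clues 1–5, Ewan is impossible for the one with color purple.
That leaves Yusuf.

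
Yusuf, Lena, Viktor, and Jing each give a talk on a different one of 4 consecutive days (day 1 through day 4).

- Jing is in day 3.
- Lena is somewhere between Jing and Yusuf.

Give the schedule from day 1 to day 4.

From clue 1: Jing → day 3.
From clues 1–2: Yusuf → day 1, Lena → day 2, Viktor → day 4.

Yusuf, Lena, Jing, Viktor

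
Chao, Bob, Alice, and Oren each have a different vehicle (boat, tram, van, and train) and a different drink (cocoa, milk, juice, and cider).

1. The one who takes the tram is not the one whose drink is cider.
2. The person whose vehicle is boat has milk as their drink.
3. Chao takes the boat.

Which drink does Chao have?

milk

With clues 1–3, cider, cocoa, and juice are impossible for Chao's drink.
That leaves milk.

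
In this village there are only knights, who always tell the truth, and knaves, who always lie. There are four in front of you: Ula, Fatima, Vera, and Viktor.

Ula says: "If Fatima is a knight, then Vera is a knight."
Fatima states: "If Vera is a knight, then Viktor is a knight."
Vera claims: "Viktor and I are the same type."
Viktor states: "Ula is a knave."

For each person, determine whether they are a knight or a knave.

Consider Ula. Suppose Ula is a knight.
Then no assignment of the remaining roles makes every statement match its speaker's type — contradiction.
So Ula is a knave.
With that fixed, Viktor's statement is true, so Viktor is a knight.
With that fixed, Fatima's statement is true, so Fatima is a knight.
Consider Vera. Suppose Vera is a knight.
Then Ula's statement comes out true, contradicting Ula being a knave.
So Vera is a knave.

Ula: knave, Fatima: knight, Vera: knave, Viktor: knight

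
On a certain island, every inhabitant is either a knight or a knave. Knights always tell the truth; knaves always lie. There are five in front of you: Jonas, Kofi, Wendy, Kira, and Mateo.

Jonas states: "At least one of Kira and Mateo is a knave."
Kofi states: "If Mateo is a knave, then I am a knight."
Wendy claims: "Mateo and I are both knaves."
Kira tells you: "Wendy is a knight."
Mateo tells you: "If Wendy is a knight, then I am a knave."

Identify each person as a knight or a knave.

Jonas: knight, Kofi: knight, Wendy: knave, Kira: knave, Mateo: knight

Consider Jonas. Suppose Jonas is a knave.
Then no assignment of the remaining roles makes every statement match its speaker's type — contradiction.
So Jonas is a knight.
Consider Kofi. Suppose Kofi is a knave.
Then no assignment of the remaining roles makes every statement match its speaker's type — contradiction.
So Kofi is a knight.
Consider Wendy. Suppose Wendy is a knight.
Then Wendy's own statement would have to be true, but it can't be — contradiction.
So Wendy is a knave.
With that fixed, Kira's statement is false, so Kira is a knave.
With that fixed, Mateo's statement is true, so Mateo is a knight.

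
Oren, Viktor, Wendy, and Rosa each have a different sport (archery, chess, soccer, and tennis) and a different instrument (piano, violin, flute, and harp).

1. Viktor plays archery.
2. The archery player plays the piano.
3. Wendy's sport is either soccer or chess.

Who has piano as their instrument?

With clues 1–2, Oren, Rosa, and Wendy are impossible for the one with instrument piano.
That leaves Viktor.

Viktor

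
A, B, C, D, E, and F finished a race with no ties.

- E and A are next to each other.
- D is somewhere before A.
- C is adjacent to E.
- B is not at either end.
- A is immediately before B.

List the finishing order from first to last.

D, C, E, A, B, F

From clues 1–2: D is in {1,2,3,4}.
From clues 1–3: D is in {1,2,3}.
From clues 1–4: B is in {2,3,5}.
From clues 1–5: D → place 1, C → place 2, E → place 3, A → place 4, B → place 5, F → place 6.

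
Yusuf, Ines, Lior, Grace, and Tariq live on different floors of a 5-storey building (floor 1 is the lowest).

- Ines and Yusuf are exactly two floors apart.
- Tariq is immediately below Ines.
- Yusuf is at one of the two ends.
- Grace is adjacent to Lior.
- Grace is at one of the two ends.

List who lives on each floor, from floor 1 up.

From clues 1–2: Ines is in {2,3,4,5}.
From clues 1–3: Tariq → floor 2, Ines → floor 3.
From clues 1–4: Yusuf → floor 1.
From clues 1–5: Lior → floor 4, Grace → floor 5.

Yusuf, Tariq, Ines, Lior, Grace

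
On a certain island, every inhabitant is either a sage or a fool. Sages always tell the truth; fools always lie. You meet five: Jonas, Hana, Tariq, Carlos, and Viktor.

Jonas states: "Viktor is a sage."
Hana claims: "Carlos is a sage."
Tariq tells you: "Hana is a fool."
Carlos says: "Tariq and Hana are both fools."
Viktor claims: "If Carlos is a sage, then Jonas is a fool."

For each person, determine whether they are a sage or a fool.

Jonas: sage, Hana: fool, Tariq: sage, Carlos: fool, Viktor: sage

Consider Jonas. Suppose Jonas is a fool.
Then no assignment of the remaining roles makes every statement match its speaker's type — contradiction.
So Jonas is a sage.
Consider Hana. Suppose Hana is a sage.
Then no assignment of the remaining roles makes every statement match its speaker's type — contradiction.
So Hana is a fool.
With that fixed, Tariq's statement is true, so Tariq is a sage.
With that fixed, Carlos's statement is false, so Carlos is a fool.
With that fixed, Viktor's statement is true, so Viktor is a sage.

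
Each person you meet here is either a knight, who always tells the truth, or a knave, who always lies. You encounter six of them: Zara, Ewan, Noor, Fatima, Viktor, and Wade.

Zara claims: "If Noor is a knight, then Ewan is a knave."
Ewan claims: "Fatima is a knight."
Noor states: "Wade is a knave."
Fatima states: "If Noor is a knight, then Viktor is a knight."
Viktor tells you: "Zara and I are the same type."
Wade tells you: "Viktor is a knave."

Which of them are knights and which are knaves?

Consider Zara. Suppose Zara is a knave.
Then whichever role Viktor has, Viktor's statement has the wrong truth value — contradiction.
So Zara is a knight.
Consider Ewan. Suppose Ewan is a knave.
Then no assignment of the remaining roles makes every statement match its speaker's type — contradiction.
So Ewan is a knight.
Consider Noor. Suppose Noor is a knight.
Then Zara's statement comes out false, contradicting Zara being a knight.
So Noor is a knave.
With that fixed, Fatima's statement is true, so Fatima is a knight.
Consider Viktor. Suppose Viktor is a knight.
Then no assignment of the remaining roles makes every statement match its speaker's type — contradiction.
So Viktor is a knave.
With that fixed, Wade's statement is true, so Wade is a knight.

Zara: knight, Ewan: knight, Noor: knave, Fatima: knight, Viktor: knave, Wade: knight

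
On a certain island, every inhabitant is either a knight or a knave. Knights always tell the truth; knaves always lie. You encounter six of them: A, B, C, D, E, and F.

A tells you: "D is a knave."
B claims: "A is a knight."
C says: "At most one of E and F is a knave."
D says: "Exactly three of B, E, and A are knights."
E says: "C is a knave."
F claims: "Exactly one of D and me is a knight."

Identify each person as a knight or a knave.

A: knight, B: knight, C: knight, D: knave, E: knave, F: knight

Consider A. Suppose A is a knave.
Then no assignment of the remaining roles makes every statement match its speaker's type — contradiction.
So A is a knight.
With that fixed, B's statement is true, so B is a knight.
Consider C. Suppose C is a knave.
Then no assignment of the remaining roles makes every statement match its speaker's type — contradiction.
So C is a knight.
With that fixed, E's statement is false, so E is a knave.
With that fixed, D's statement is false, so D is a knave.
Consider F. Suppose F is a knave.
Then C's statement comes out false, contradicting C being a knight.
So F is a knight.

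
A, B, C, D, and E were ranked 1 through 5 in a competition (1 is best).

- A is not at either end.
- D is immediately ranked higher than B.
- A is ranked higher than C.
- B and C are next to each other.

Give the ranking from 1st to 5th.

E, A, D, B, C

From clue 1: A is in {2,3,4}.
From clues 1–4: E → rank 1, A → rank 2, D → rank 3, B → rank 4, C → rank 5.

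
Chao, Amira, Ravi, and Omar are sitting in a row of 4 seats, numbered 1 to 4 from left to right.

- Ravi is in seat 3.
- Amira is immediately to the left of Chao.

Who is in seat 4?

With clue 1, Ravi is ruled out for seat 4.
With clues 1–2, Amira and Chao are ruled out for seat 4.
So seat 4 is Omar.

Omar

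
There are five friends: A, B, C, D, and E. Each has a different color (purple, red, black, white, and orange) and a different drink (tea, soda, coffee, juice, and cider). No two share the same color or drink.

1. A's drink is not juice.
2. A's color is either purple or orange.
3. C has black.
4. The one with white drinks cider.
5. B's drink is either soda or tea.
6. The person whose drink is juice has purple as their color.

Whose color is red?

B

With clues 1–2, A is impossible for the one with color red.
With clues 1–3, C is impossible for the one with color red.
With clues 1–6, D and E are impossible for the one with color red.
That leaves B.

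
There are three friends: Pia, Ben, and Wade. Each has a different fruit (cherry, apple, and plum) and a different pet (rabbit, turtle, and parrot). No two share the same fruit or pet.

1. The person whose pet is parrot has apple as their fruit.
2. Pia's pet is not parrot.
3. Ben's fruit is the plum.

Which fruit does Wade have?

With clues 1–3, cherry and plum are impossible for Wade's fruit.
That leaves apple.

apple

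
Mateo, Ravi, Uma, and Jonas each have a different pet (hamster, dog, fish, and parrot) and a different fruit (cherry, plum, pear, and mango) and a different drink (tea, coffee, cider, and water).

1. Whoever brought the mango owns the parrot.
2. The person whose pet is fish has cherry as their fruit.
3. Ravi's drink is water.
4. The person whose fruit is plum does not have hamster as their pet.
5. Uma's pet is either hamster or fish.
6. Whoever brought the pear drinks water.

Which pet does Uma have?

fish

With clues 1–5, dog and parrot are impossible for Uma's pet.
With clues 1–6, hamster is impossible for Uma's pet.
That leaves fish.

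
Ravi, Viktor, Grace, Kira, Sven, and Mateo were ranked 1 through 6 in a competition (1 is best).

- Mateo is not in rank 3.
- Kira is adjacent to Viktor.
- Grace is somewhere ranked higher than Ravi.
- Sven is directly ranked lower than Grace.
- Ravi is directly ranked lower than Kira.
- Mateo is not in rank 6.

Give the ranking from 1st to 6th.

From clue 1: Mateo is in {1,2,4,5,6}.
From clues 1–3: Ravi is in {2,3,4,5,6}.
From clues 1–4: Ravi is in {3,4,5,6}.
From clues 1–5: Ravi is in {5,6}.
From clues 1–6: Mateo → rank 1, Grace → rank 2, Sven → rank 3, Viktor → rank 4, Kira → rank 5, Ravi → rank 6.

Mateo, Grace, Sven, Viktor, Kira, Ravi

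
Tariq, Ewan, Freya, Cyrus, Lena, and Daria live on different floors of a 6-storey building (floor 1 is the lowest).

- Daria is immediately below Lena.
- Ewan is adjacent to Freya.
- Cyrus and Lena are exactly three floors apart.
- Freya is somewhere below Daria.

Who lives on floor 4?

With clues 1–3, Cyrus and Daria are ruled out for floor 4.
With clues 1–4, Ewan, Freya, and Lena are ruled out for floor 4.
So floor 4 is Tariq.

Tariq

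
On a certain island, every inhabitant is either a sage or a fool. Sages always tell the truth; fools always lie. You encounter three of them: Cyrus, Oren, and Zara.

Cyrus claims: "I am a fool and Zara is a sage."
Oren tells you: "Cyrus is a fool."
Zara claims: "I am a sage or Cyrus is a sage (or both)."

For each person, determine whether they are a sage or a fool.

Consider Cyrus. Suppose Cyrus is a sage.
Then Cyrus's own statement would have to be true, but it can't be — contradiction.
So Cyrus is a fool.
With that fixed, Oren's statement is true, so Oren is a sage.
Consider Zara. Suppose Zara is a sage.
Then Cyrus's statement comes out true, contradicting Cyrus being a fool.
So Zara is a fool.

Cyrus: fool, Oren: sage, Zara: fool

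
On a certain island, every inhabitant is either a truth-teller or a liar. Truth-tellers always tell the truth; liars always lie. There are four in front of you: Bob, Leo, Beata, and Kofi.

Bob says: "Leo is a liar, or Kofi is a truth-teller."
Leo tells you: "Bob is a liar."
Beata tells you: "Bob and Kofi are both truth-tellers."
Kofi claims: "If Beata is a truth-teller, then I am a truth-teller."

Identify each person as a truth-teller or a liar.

Bob: truth-teller, Leo: liar, Beata: truth-teller, Kofi: truth-teller

Consider Bob. Suppose Bob is a liar.
Then no assignment of the remaining roles makes every statement match its speaker's type — contradiction.
So Bob is a truth-teller.
With that fixed, Leo's statement is false, so Leo is a liar.
Consider Beata. Suppose Beata is a liar.
Then no assignment of the remaining roles makes every statement match its speaker's type — contradiction.
So Beata is a truth-teller.
Consider Kofi. Suppose Kofi is a liar.
Then Beata's statement comes out false, contradicting Beata being a truth-teller.
So Kofi is a truth-teller.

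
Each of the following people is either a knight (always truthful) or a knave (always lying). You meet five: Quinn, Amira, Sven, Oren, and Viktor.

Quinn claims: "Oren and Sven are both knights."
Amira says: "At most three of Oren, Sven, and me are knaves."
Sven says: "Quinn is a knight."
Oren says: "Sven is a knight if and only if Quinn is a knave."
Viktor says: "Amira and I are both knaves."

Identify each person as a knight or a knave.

Regardless of anyone's role, Amira's statement is true, so Amira is a knight.
With that fixed, Viktor's statement is false, so Viktor is a knave.
Consider Quinn. Suppose Quinn is a knight.
Then no assignment of the remaining roles makes every statement match its speaker's type — contradiction.
So Quinn is a knave.
With that fixed, Sven's statement is false, so Sven is a knave.
With that fixed, Oren's statement is false, so Oren is a knave.

Quinn: knave, Amira: knight, Sven: knave, Oren: knave, Viktor: knave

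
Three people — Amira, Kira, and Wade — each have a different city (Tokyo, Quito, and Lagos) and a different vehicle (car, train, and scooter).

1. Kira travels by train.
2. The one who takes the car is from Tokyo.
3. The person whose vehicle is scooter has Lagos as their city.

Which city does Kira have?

With clues 1–2, Tokyo is impossible for Kira's city.
With clues 1–3, Lagos is impossible for Kira's city.
That leaves Quito.

Quito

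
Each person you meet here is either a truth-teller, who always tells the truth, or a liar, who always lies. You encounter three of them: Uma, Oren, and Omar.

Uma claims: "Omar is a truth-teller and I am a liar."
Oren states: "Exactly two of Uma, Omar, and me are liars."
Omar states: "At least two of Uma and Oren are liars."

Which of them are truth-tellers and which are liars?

Uma: liar, Oren: truth-teller, Omar: liar

Consider Uma. Suppose Uma is a truth-teller.
Then Uma's own statement would have to be true, but it can't be — contradiction.
So Uma is a liar.
Consider Oren. Suppose Oren is a liar.
Then no assignment of the remaining roles makes every statement match its speaker's type — contradiction.
So Oren is a truth-teller.
With that fixed, Omar's statement is false, so Omar is a liar.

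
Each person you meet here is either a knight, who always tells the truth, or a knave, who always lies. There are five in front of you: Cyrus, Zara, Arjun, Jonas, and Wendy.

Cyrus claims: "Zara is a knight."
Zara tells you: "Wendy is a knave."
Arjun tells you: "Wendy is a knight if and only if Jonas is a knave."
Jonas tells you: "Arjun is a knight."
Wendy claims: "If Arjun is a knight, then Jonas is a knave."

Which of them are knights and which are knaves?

Consider Cyrus. Suppose Cyrus is a knave.
Then no assignment of the remaining roles makes every statement match its speaker's type — contradiction.
So Cyrus is a knight.
Consider Zara. Suppose Zara is a knave.
Then Cyrus's statement comes out false, contradicting Cyrus being a knight.
So Zara is a knight.
Consider Arjun. Suppose Arjun is a knave.
Then no assignment of the remaining roles makes every statement match its speaker's type — contradiction.
So Arjun is a knight.
With that fixed, Jonas's statement is true, so Jonas is a knight.
With that fixed, Wendy's statement is false, so Wendy is a knave.

Cyrus: knight, Zara: knight, Arjun: knight, Jonas: knight, Wendy: knave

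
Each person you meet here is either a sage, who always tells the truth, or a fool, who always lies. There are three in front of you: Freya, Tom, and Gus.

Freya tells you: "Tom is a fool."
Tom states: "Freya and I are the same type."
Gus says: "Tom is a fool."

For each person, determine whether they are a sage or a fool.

Consider Freya. Suppose Freya is a fool.
Then whichever role Tom has, Tom's statement has the wrong truth value — contradiction.
So Freya is a sage.
Consider Tom. Suppose Tom is a sage.
Then Freya's statement comes out false, contradicting Freya being a sage.
So Tom is a fool.
With that fixed, Gus's statement is true, so Gus is a sage.

Freya: sage, Tom: fool, Gus: sage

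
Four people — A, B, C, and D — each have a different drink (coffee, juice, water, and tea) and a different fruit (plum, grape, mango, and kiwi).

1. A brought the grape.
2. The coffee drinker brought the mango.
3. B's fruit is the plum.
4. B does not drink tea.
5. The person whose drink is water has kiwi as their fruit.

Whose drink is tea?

With clues 1–4, B is impossible for the one with drink tea.
With clues 1–5, C and D are impossible for the one with drink tea.
That leaves A.

A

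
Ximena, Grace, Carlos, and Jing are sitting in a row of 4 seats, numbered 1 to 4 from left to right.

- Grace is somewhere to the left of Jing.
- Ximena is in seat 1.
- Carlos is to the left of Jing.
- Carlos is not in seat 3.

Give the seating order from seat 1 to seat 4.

From clue 1: Grace is in {1,2,3}.
From clues 1–2: Ximena → seat 1.
From clues 1–3: Jing → seat 4.
From clues 1–4: Carlos → seat 2, Grace → seat 3.

Ximena, Carlos, Grace, Jing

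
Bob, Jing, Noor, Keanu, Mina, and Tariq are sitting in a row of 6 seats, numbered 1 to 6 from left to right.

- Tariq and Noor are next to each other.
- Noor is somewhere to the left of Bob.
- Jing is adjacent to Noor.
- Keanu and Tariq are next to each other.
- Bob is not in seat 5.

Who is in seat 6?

With clues 1–2, Noor and Tariq are ruled out for seat 6.
With clues 1–3, Jing is ruled out for seat 6.
With clues 1–4, Keanu is ruled out for seat 6.
With clues 1–5, Mina is ruled out for seat 6.
So seat 6 is Bob.

Bob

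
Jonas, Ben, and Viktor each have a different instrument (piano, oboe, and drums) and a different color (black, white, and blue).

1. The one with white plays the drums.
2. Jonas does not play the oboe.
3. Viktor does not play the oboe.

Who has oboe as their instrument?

With clues 1–2, Jonas is impossible for the one with instrument oboe.
With clues 1–3, Viktor is impossible for the one with instrument oboe.
That leaves Ben.

Ben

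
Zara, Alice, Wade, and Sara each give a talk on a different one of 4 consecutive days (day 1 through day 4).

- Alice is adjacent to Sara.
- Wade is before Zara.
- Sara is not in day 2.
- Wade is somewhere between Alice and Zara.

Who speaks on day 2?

With clues 1–2, Wade is ruled out for day 2.
With clues 1–3, Sara is ruled out for day 2.
With clues 1–4, Zara is ruled out for day 2.
So day 2 is Alice.

Alice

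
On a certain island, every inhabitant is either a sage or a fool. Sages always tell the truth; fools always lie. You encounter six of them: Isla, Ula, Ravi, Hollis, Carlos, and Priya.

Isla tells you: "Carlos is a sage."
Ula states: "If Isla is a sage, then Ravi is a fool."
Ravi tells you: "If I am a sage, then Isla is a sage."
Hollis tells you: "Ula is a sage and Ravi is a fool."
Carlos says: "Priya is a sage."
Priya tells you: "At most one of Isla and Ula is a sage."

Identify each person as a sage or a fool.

Consider Isla. Suppose Isla is a fool.
Then whichever role Ravi has, Ravi's statement has the wrong truth value — contradiction.
So Isla is a sage.
With that fixed, Ravi's statement is true, so Ravi is a sage.
With that fixed, Hollis's statement is false, so Hollis is a fool.
With that fixed, Ula's statement is false, so Ula is a fool.
With that fixed, Priya's statement is true, so Priya is a sage.
With that fixed, Carlos's statement is true, so Carlos is a sage.

Isla: sage, Ula: fool, Ravi: sage, Hollis: fool, Carlos: sage, Priya: sage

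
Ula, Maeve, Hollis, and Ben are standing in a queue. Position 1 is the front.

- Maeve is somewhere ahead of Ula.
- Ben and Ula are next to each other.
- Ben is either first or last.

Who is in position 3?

With clues 1–2, Hollis and Maeve are ruled out for position 3.
With clues 1–3, Ben is ruled out for position 3.
So position 3 is Ula.

Ula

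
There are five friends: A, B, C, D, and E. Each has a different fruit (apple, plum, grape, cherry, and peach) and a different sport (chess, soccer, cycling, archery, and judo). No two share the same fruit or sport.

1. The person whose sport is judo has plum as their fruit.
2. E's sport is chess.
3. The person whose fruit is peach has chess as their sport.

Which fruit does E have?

With clues 1–2, plum is impossible for E's fruit.
With clues 1–3, apple, cherry, and grape are impossible for E's fruit.
That leaves peach.

peach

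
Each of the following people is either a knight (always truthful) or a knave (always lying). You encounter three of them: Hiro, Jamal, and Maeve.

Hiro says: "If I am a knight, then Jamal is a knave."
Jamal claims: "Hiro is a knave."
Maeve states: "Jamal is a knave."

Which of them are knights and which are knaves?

Consider Hiro. Suppose Hiro is a knave.
Then Hiro's own statement would have to be false, but it can't be — contradiction.
So Hiro is a knight.
With that fixed, Jamal's statement is false, so Jamal is a knave.
With that fixed, Maeve's statement is true, so Maeve is a knight.

Hiro: knight, Jamal: knave, Maeve: knight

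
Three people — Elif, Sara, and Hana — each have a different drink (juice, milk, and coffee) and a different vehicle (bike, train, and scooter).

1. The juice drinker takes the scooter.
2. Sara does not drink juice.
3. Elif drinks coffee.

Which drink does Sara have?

milk

With clues 1–2, juice is impossible for Sara's drink.
With clues 1–3, coffee is impossible for Sara's drink.
That leaves milk.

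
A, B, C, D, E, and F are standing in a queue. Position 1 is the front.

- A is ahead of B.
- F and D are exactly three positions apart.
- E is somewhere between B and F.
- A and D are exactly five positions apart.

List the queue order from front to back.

A, C, F, E, B, D

From clue 1: A is in {1,2,3,4,5}.
From clues 1–3: E is in {2,3,4,5}.
From clues 1–4: A → position 1, C → position 2, F → position 3, E → position 4, B → position 5, D → position 6.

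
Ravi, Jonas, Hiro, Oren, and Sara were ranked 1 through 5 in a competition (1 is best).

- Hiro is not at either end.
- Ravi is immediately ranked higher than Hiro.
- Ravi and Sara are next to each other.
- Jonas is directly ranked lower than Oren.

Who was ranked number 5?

Jonas

With clue 1, Hiro is ruled out for rank 5.
With clues 1–2, Ravi is ruled out for rank 5.
With clues 1–3, Sara is ruled out for rank 5.
With clues 1–4, Oren is ruled out for rank 5.
So rank 5 is Jonas.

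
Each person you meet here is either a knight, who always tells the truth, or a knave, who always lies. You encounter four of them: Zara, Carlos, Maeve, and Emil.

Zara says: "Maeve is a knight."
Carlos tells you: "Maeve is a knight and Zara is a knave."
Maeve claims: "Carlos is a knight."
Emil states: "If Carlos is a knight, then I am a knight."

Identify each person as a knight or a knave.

Zara: knave, Carlos: knave, Maeve: knave, Emil: knight

Consider Zara. Suppose Zara is a knight.
Then no assignment of the remaining roles makes every statement match its speaker's type — contradiction.
So Zara is a knave.
Consider Carlos. Suppose Carlos is a knight.
Then no assignment of the remaining roles makes every statement match its speaker's type — contradiction.
So Carlos is a knave.
With that fixed, Maeve's statement is false, so Maeve is a knave.
With that fixed, Emil's statement is true, so Emil is a knight.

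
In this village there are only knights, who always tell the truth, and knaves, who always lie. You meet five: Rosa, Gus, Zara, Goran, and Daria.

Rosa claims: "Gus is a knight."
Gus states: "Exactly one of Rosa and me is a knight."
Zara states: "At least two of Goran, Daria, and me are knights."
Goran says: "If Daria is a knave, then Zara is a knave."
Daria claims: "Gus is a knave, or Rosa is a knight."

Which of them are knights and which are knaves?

Consider Rosa. Suppose Rosa is a knight.
Then whichever role Gus has, Gus's statement has the wrong truth value — contradiction.
So Rosa is a knave.
Consider Gus. Suppose Gus is a knight.
Then Rosa's statement comes out true, contradicting Rosa being a knave.
So Gus is a knave.
With that fixed, Daria's statement is true, so Daria is a knight.
With that fixed, Goran's statement is true, so Goran is a knight.
With that fixed, Zara's statement is true, so Zara is a knight.

Rosa: knave, Gus: knave, Zara: knight, Goran: knight, Daria: knight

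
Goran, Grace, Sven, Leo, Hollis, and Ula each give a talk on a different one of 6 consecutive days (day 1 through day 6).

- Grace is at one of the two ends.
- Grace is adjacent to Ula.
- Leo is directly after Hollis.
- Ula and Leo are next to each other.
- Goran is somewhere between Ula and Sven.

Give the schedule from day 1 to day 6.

From clue 1: Grace is in {1,6}.
From clues 1–4: Hollis → day 3, Leo → day 4, Ula → day 5, Grace → day 6.
From clues 1–5: Sven → day 1, Goran → day 2.

Sven, Goran, Hollis, Leo, Ula, Grace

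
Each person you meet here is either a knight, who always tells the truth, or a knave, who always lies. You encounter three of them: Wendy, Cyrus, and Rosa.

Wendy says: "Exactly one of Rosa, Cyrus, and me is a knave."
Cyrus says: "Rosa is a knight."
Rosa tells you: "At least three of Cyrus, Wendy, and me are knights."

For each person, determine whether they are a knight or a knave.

Wendy: knave, Cyrus: knave, Rosa: knave

Consider Wendy. Suppose Wendy is a knight.
Then no assignment of the remaining roles makes every statement match its speaker's type — contradiction.
So Wendy is a knave.
With that fixed, Rosa's statement is false, so Rosa is a knave.
With that fixed, Cyrus's statement is false, so Cyrus is a knave.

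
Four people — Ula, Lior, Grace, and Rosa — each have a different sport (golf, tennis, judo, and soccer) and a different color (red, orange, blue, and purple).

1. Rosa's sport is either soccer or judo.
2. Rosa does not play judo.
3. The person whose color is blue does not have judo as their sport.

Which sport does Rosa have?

soccer

Clue 1 rules out golf and tennis for Rosa's sport.
With clues 1–2, judo is impossible for Rosa's sport.
That leaves soccer.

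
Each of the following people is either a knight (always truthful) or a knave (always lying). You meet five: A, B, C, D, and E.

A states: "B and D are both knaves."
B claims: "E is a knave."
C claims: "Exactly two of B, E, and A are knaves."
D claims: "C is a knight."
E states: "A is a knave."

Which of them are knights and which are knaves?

Consider A. Suppose A is a knight.
Then no assignment of the remaining roles makes every statement match its speaker's type — contradiction.
So A is a knave.
With that fixed, E's statement is true, so E is a knight.
With that fixed, B's statement is false, so B is a knave.
With that fixed, C's statement is true, so C is a knight.
With that fixed, D's statement is true, so D is a knight.

A: knave, B: knave, C: knight, D: knight, E: knight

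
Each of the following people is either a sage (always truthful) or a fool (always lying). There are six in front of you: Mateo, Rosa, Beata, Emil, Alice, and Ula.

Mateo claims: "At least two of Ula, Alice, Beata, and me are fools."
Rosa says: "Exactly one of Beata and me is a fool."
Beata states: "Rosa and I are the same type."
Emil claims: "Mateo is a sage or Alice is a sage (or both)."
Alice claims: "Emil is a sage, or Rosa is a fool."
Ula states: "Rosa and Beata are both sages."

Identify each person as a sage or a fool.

Consider Mateo. Suppose Mateo is a fool.
Then no assignment of the remaining roles makes every statement match its speaker's type — contradiction.
So Mateo is a sage.
With that fixed, Emil's statement is true, so Emil is a sage.
With that fixed, Alice's statement is true, so Alice is a sage.
Consider Rosa. Suppose Rosa is a fool.
Then whichever role Beata has, Beata's statement has the wrong truth value — contradiction.
So Rosa is a sage.
Consider Beata. Suppose Beata is a sage.
Then Mateo's statement comes out false, contradicting Mateo being a sage.
So Beata is a fool.
With that fixed, Ula's statement is false, so Ula is a fool.

Mateo: sage, Rosa: sage, Beata: fool, Emil: sage, Alice: sage, Ula: fool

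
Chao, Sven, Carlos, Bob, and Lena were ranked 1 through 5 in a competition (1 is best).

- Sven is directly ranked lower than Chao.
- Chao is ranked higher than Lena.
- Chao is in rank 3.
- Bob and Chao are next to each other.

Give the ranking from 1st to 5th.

Carlos, Bob, Chao, Sven, Lena

From clue 1: Chao is in {1,2,3,4}.
From clues 1–2: Chao is in {1,2,3}.
From clues 1–3: Chao → rank 3, Sven → rank 4, Lena → rank 5.
From clues 1–4: Carlos → rank 1, Bob → rank 2.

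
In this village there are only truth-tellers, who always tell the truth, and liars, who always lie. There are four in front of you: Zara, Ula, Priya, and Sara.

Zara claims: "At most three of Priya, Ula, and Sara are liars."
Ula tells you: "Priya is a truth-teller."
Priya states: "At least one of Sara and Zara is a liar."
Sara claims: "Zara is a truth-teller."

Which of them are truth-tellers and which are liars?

Zara: truth-teller, Ula: liar, Priya: liar, Sara: truth-teller

Regardless of anyone's role, Zara's statement is true, so Zara is a truth-teller.
With that fixed, Sara's statement is true, so Sara is a truth-teller.
With that fixed, Priya's statement is false, so Priya is a liar.
With that fixed, Ula's statement is false, so Ula is a liar.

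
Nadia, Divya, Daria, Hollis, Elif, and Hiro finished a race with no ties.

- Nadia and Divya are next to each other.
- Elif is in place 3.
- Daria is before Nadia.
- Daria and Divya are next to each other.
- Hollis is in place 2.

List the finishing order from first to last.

Hiro, Hollis, Elif, Daria, Divya, Nadia

From clues 1–2: Elif → place 3.
From clues 1–3: Nadia is in {4,5,6}.
From clues 1–4: Daria → place 4, Divya → place 5, Nadia → place 6.
From clues 1–5: Hiro → place 1, Hollis → place 2.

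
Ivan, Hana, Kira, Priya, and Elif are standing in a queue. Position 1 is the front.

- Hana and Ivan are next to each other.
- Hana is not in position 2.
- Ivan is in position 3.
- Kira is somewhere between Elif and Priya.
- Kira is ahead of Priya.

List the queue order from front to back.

Elif, Kira, Ivan, Hana, Priya

From clues 1–2: Ivan is in {2,3,4,5}.
From clues 1–3: Ivan → position 3, Hana → position 4.
From clues 1–4: Kira → position 2.
From clues 1–5: Elif → position 1, Priya → position 5.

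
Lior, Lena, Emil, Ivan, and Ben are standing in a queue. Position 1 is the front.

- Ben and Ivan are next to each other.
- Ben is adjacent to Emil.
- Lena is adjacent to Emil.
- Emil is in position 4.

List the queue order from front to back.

From clues 1–2: Ben is in {2,3,4}.
From clues 1–3: Lior is in {1,5}.
From clues 1–4: Lior → position 1, Ivan → position 2, Ben → position 3, Emil → position 4, Lena → position 5.

Lior, Ivan, Ben, Emil, Lena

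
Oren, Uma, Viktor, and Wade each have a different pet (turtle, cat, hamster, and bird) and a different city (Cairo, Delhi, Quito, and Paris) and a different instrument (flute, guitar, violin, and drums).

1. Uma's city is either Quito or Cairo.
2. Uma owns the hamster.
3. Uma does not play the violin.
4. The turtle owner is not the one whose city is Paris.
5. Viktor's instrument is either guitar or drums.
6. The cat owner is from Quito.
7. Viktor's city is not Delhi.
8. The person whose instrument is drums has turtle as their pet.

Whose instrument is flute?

With clues 1–5, Viktor is impossible for the one with instrument flute.
With clues 1–8, Oren and Wade are impossible for the one with instrument flute.
That leaves Uma.

Uma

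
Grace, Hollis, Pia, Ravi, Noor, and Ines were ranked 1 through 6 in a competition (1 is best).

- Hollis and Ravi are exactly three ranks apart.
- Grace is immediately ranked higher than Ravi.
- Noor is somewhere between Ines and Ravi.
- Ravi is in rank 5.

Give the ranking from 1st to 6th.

From clues 1–2: Grace is in {1,2,3,4,5}.
From clues 1–3: Noor is in {2,3,4,5}.
From clues 1–4: Ines → rank 1, Hollis → rank 2, Noor → rank 3, Grace → rank 4, Ravi → rank 5, Pia → rank 6.

Ines, Hollis, Noor, Grace, Ravi, Pia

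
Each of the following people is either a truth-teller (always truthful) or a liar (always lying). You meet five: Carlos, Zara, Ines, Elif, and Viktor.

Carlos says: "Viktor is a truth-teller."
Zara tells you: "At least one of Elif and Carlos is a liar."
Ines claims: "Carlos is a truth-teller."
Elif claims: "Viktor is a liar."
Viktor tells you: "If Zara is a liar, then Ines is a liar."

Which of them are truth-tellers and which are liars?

Consider Carlos. Suppose Carlos is a liar.
Then no assignment of the remaining roles makes every statement match its speaker's type — contradiction.
So Carlos is a truth-teller.
With that fixed, Ines's statement is true, so Ines is a truth-teller.
Consider Zara. Suppose Zara is a liar.
Then no assignment of the remaining roles makes every statement match its speaker's type — contradiction.
So Zara is a truth-teller.
With that fixed, Viktor's statement is true, so Viktor is a truth-teller.
With that fixed, Elif's statement is false, so Elif is a liar.

Carlos: truth-teller, Zara: truth-teller, Ines: truth-teller, Elif: liar, Viktor: truth-teller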